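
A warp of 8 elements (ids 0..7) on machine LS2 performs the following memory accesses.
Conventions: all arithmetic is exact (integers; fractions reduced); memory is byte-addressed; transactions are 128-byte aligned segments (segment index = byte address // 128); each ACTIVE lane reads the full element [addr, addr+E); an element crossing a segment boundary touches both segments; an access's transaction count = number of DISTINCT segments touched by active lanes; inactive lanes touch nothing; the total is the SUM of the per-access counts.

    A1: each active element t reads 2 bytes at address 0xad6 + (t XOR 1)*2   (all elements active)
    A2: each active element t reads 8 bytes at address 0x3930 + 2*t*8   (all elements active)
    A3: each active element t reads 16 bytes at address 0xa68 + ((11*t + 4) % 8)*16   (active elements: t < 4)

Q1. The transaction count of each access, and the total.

A1: 1 transaction
A2: 2 transactions
A3: 1 transaction

Answer: 1,2,1; total 4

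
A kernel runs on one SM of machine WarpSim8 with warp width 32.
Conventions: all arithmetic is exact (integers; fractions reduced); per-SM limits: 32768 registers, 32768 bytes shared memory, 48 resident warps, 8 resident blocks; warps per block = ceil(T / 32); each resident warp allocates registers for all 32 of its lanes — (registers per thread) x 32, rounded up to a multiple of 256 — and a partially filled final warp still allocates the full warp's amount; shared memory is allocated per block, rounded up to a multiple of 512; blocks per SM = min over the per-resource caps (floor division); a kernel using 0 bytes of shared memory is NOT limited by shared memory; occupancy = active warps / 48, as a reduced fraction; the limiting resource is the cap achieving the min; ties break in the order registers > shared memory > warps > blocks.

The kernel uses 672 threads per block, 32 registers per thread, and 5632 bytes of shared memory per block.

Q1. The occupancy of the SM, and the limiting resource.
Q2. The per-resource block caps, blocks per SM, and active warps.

Answer: occupancy 7/16, limited by registers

registers: 1 block
shared memory: 5 blocks
warps: 2 blocks
blocks: 8 blocks

Answer: 1 block, 21 active warps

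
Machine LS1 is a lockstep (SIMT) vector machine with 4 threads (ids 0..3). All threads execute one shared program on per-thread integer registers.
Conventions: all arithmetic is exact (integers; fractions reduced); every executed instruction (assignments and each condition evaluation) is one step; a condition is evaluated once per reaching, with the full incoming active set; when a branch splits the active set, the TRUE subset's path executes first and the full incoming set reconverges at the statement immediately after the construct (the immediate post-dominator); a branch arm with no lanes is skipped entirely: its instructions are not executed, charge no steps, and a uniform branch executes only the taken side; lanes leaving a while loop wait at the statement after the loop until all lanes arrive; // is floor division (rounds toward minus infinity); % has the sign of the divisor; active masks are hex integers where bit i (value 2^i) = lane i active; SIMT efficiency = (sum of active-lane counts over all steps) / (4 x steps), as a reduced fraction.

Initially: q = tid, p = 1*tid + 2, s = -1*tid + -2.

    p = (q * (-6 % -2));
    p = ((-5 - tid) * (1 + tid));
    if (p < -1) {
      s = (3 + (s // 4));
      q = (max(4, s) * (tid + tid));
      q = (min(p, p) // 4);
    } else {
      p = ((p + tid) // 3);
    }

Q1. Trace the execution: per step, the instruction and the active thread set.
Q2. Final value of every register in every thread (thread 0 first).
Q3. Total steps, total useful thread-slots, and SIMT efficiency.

step 0: p <- (q * (-6 % -2))         0xf
step 1: p <- ((-5 - tid) * (1 + tid)) 0xf
step 2: eval (p < -1)                0xf
step 3: s <- (3 + (s // 4))          0xf
step 4: q <- (max(4, s) * (tid + tid)) 0xf
step 5: q <- (min(p, p) // 4)        0xf

Answer: 6 steps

q: -2,-3,-6,-8
p: -5,-12,-21,-32
s: 2,2,2,1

steps = 6; useful = 24; efficiency = 24/24 = 1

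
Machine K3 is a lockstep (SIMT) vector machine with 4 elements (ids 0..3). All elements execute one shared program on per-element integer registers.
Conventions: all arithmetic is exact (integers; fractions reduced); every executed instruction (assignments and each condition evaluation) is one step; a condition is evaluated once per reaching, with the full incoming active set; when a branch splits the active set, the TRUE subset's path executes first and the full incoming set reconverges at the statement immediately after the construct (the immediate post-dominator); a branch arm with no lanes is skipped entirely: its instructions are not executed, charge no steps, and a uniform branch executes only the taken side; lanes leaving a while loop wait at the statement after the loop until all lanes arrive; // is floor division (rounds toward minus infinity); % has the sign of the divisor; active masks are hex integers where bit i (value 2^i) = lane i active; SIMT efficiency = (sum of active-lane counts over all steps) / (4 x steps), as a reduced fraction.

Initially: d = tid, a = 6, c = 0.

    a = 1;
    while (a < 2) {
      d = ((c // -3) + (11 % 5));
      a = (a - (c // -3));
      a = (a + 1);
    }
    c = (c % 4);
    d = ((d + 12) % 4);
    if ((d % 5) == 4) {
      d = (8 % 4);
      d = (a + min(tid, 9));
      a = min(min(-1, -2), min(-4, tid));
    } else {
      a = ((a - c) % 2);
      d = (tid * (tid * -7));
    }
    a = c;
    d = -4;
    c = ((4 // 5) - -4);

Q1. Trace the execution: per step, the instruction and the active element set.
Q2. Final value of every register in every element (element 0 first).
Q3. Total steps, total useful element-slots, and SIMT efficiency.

step 0: a <- 1                       0xf
step 1: eval (a < 2)                 0xf
step 2: d <- ((c // -3) + (11 % 5))  0xf
step 3: a <- (a - (c // -3))         0xf
step 4: a <- (a + 1)                 0xf
step 5: eval (a < 2)                 0xf
step 6: c <- (c % 4)                 0xf
step 7: d <- ((d + 12) % 4)          0xf
step 8: eval ((d % 5) == 4)          0xf
step 9: a <- ((a - c) % 2)           0xf
step 10: d <- (tid * (tid * -7))      0xf
step 11: a <- c                       0xf
step 12: d <- -4                      0xf
step 13: c <- ((4 // 5) - -4)         0xf

Answer: 14 steps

d: -4,-4,-4,-4
a: 0,0,0,0
c: 4,4,4,4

steps = 14; useful = 56; efficiency = 56/56 = 1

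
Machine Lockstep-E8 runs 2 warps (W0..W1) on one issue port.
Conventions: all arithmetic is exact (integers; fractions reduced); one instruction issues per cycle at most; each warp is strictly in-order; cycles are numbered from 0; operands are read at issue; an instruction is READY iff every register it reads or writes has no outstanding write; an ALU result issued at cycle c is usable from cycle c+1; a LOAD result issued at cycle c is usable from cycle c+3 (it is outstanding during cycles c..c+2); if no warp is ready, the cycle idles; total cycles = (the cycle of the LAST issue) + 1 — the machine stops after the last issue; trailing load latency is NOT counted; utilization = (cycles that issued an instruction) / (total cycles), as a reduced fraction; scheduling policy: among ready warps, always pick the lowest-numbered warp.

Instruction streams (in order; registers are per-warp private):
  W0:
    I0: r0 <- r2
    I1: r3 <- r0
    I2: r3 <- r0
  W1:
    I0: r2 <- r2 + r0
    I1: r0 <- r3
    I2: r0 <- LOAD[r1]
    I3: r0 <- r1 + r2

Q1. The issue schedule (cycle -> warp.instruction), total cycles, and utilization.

cycle 0: W0.I0
cycle 1: W0.I1
cycle 2: W0.I2
cycle 3: W1.I0
cycle 4: W1.I1
cycle 5: W1.I2
cycle 6: idle
cycle 7: idle
cycle 8: W1.I3

Answer: 9 cycles, utilization 7/9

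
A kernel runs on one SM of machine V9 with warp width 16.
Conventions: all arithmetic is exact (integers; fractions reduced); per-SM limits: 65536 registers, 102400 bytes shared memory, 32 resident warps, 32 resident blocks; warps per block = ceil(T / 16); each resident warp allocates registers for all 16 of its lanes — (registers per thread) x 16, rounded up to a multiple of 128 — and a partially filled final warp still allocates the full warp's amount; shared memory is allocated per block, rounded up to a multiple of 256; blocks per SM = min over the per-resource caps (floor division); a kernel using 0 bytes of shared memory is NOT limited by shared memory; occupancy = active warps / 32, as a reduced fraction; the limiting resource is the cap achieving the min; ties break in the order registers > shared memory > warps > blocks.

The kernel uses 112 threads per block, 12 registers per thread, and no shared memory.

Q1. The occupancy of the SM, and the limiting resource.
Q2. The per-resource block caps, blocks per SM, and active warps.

Answer: occupancy 7/8, limited by warps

registers: 36 blocks
shared memory: no limit (kernel uses none)
warps: 4 blocks
blocks: 32 blocks

Answer: 4 blocks, 28 active warps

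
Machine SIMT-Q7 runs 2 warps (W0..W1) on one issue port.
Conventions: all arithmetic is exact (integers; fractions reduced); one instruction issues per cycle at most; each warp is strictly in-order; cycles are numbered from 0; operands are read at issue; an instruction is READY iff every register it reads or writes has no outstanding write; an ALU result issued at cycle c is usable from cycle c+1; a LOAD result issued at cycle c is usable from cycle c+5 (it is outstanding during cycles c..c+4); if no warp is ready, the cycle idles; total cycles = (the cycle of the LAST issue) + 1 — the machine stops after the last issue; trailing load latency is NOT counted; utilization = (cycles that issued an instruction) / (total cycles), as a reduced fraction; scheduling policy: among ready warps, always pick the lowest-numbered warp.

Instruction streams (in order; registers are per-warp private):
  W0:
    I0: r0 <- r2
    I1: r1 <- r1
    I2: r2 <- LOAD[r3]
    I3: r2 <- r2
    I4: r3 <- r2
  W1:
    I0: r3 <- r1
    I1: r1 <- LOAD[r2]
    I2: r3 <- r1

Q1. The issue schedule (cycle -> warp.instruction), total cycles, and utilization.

cycle 0: W0.I0
cycle 1: W0.I1
cycle 2: W0.I2
cycle 3: W1.I0
cycle 4: W1.I1
cycle 5: idle
cycle 6: idle
cycle 7: W0.I3
cycle 8: W0.I4
cycle 9: W1.I2

Answer: 10 cycles, utilization 4/5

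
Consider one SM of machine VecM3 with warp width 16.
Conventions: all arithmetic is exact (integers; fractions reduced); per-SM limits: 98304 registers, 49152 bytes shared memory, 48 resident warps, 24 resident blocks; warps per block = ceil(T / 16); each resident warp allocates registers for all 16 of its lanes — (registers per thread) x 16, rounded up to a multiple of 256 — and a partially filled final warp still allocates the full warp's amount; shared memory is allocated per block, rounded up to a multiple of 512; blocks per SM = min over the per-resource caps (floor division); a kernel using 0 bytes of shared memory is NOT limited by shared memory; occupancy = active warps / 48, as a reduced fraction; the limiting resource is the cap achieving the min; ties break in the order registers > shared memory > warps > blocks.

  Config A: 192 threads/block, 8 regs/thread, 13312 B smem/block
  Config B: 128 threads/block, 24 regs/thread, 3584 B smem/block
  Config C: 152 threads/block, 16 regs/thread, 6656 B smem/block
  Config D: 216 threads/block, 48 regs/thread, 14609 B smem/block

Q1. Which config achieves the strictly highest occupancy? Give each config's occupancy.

occupancies: A 3/4, B 1, C 5/6, D 7/8

Answer: B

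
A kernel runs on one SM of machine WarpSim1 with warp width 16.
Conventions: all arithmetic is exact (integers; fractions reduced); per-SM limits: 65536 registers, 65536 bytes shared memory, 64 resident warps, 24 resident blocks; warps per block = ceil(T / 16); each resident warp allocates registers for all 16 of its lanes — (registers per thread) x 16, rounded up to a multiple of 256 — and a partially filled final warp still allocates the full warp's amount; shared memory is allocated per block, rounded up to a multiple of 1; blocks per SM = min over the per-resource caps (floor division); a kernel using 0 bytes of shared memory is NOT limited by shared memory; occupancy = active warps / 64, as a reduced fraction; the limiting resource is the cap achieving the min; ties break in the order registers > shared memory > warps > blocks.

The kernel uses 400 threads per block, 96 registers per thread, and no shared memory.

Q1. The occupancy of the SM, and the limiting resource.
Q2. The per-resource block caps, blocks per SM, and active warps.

Answer: occupancy 25/64, limited by registers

registers: 1 block
shared memory: no limit (kernel uses none)
warps: 2 blocks
blocks: 24 blocks

Answer: 1 block, 25 active warps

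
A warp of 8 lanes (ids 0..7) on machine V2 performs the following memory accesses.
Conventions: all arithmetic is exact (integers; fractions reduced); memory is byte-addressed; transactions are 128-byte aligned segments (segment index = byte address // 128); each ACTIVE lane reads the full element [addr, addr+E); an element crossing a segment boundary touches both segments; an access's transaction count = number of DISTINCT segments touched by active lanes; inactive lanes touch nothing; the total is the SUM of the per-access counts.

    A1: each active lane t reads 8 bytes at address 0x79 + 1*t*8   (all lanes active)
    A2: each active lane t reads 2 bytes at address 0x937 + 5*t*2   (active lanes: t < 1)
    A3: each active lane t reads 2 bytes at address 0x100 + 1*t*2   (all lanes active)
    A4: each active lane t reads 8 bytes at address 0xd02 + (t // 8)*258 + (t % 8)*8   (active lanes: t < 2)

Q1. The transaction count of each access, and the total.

A1: 2 transactions
A2: 1 transaction
A3: 1 transaction
A4: 1 transaction

Answer: 2,1,1,1; total 5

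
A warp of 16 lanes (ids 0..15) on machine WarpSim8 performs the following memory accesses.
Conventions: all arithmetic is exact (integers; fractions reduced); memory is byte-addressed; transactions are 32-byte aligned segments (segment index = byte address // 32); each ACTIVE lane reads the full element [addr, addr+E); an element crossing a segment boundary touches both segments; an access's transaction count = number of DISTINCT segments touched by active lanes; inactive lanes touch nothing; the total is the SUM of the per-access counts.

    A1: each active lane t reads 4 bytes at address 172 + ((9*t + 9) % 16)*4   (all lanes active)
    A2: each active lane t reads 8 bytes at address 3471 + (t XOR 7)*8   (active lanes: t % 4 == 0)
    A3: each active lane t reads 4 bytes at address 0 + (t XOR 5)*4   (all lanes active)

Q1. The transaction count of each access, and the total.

A1: 3 transactions
A2: 4 transactions
A3: 2 transactions

Answer: 3,4,2; total 9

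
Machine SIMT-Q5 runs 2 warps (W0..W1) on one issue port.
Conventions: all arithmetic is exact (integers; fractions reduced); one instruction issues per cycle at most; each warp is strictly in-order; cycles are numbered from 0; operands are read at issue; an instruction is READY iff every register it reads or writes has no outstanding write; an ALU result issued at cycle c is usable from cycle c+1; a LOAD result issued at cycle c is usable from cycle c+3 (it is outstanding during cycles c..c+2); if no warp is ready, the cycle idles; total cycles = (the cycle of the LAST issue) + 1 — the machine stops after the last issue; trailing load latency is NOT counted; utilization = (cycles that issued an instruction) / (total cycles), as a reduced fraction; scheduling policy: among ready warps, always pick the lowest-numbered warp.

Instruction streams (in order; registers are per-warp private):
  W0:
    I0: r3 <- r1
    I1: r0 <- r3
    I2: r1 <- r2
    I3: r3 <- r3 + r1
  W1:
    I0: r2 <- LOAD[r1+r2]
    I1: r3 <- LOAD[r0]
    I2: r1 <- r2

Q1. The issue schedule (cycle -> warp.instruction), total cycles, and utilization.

cycle 0: W0.I0
cycle 1: W0.I1
cycle 2: W0.I2
cycle 3: W0.I3
cycle 4: W1.I0
cycle 5: W1.I1
cycle 6: idle
cycle 7: W1.I2

Answer: 8 cycles, utilization 7/8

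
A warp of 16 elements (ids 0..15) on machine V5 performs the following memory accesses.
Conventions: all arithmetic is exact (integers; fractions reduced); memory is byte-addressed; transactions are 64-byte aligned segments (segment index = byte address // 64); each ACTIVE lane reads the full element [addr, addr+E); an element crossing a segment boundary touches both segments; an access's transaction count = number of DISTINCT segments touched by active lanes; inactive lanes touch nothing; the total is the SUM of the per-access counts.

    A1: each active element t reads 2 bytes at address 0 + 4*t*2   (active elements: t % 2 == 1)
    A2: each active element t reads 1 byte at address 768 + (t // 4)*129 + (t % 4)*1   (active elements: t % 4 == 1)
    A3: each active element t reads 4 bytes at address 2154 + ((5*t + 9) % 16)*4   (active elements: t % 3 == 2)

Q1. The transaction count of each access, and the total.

A1: 2 transactions
A2: 4 transactions
A3: 2 transactions

Answer: 2,4,2; total 8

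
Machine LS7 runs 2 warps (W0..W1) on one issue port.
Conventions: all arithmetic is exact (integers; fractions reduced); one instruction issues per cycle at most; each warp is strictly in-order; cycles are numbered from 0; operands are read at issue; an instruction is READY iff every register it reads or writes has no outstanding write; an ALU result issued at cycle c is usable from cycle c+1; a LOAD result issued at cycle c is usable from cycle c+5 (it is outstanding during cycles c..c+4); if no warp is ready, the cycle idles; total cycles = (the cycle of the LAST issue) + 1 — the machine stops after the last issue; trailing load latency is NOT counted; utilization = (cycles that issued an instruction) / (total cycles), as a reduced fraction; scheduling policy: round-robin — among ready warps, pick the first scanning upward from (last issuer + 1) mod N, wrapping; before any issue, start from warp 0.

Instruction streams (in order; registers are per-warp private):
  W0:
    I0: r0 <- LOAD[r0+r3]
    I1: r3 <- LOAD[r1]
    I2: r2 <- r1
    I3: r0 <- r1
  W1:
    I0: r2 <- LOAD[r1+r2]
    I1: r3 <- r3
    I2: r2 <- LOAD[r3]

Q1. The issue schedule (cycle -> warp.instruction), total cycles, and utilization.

cycle 0: W0.I0
cycle 1: W1.I0
cycle 2: W0.I1
cycle 3: W1.I1
cycle 4: W0.I2
cycle 5: W0.I3
cycle 6: W1.I2

Answer: 7 cycles, utilization 1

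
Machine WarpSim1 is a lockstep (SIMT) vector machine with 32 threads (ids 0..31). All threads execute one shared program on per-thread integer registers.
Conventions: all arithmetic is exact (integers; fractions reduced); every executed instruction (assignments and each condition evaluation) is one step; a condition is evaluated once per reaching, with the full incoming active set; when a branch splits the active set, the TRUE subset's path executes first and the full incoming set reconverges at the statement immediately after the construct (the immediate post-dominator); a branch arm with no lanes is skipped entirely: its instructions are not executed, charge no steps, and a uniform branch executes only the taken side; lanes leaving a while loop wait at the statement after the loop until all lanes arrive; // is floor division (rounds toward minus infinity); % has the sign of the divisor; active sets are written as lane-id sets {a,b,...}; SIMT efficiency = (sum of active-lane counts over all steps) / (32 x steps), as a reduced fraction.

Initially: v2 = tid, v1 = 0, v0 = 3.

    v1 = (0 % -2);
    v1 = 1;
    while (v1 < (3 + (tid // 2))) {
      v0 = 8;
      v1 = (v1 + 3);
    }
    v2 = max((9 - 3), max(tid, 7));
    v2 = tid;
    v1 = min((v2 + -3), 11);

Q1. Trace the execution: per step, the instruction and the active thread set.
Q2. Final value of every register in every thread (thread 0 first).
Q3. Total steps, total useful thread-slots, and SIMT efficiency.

step 0: v1 <- (0 % -2)               {0,1,2,3,4,5,6,7,8,9,10,11,12,13,14,15,16,17,18,19,20,21,22,23,24,25,26,27,28,29,30,31}
step 1: v1 <- 1                      {0,1,2,3,4,5,6,7,8,9,10,11,12,13,14,15,16,17,18,19,20,21,22,23,24,25,26,27,28,29,30,31}
step 2: eval (v1 < (3 + (tid // 2))) {0,1,2,3,4,5,6,7,8,9,10,11,12,13,14,15,16,17,18,19,20,21,22,23,24,25,26,27,28,29,30,31}
step 3: v0 <- 8                      {0,1,2,3,4,5,6,7,8,9,10,11,12,13,14,15,16,17,18,19,20,21,22,23,24,25,26,27,28,29,30,31}
step 4: v1 <- (v1 + 3)               {0,1,2,3,4,5,6,7,8,9,10,11,12,13,14,15,16,17,18,19,20,21,22,23,24,25,26,27,28,29,30,31}
step 5: eval (v1 < (3 + (tid // 2))) {0,1,2,3,4,5,6,7,8,9,10,11,12,13,14,15,16,17,18,19,20,21,22,23,24,25,26,27,28,29,30,31}
step 6: v0 <- 8                      {4,5,6,7,8,9,10,11,12,13,14,15,16,17,18,19,20,21,22,23,24,25,26,27,28,29,30,31}
step 7: v1 <- (v1 + 3)               {4,5,6,7,8,9,10,11,12,13,14,15,16,17,18,19,20,21,22,23,24,25,26,27,28,29,30,31}
step 8: eval (v1 < (3 + (tid // 2))) {4,5,6,7,8,9,10,11,12,13,14,15,16,17,18,19,20,21,22,23,24,25,26,27,28,29,30,31}
step 9: v0 <- 8                      {10,11,12,13,14,15,16,17,18,19,20,21,22,23,24,25,26,27,28,29,30,31}
step 10: v1 <- (v1 + 3)               {10,11,12,13,14,15,16,17,18,19,20,21,22,23,24,25,26,27,28,29,30,31}
step 11: eval (v1 < (3 + (tid // 2))) {10,11,12,13,14,15,16,17,18,19,20,21,22,23,24,25,26,27,28,29,30,31}
step 12: v0 <- 8                      {16,17,18,19,20,21,22,23,24,25,26,27,28,29,30,31}
step 13: v1 <- (v1 + 3)               {16,17,18,19,20,21,22,23,24,25,26,27,28,29,30,31}
step 14: eval (v1 < (3 + (tid // 2))) {16,17,18,19,20,21,22,23,24,25,26,27,28,29,30,31}
step 15: v0 <- 8                      {22,23,24,25,26,27,28,29,30,31}
step 16: v1 <- (v1 + 3)               {22,23,24,25,26,27,28,29,30,31}
step 17: eval (v1 < (3 + (tid // 2))) {22,23,24,25,26,27,28,29,30,31}
step 18: v0 <- 8                      {28,29,30,31}
step 19: v1 <- (v1 + 3)               {28,29,30,31}
step 20: eval (v1 < (3 + (tid // 2))) {28,29,30,31}
step 21: v2 <- max((9 - 3), max(tid, 7)) {0,1,2,3,4,5,6,7,8,9,10,11,12,13,14,15,16,17,18,19,20,21,22,23,24,25,26,27,28,29,30,31}
step 22: v2 <- tid                    {0,1,2,3,4,5,6,7,8,9,10,11,12,13,14,15,16,17,18,19,20,21,22,23,24,25,26,27,28,29,30,31}
step 23: v1 <- min((v2 + -3), 11)     {0,1,2,3,4,5,6,7,8,9,10,11,12,13,14,15,16,17,18,19,20,21,22,23,24,25,26,27,28,29,30,31}

Answer: 24 steps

v2: 0,1,2,3,4,5,6,7,8,9,10,11,12,13,14,15,16,17,18,19,20,21,22,23,24,25,26,27,28,29,30,31
v1: -3,-2,-1,0,1,2,3,4,5,6,7,8,9,10,11,11,11,11,11,11,11,11,11,11,11,11,11,11,11,11,11,11
v0: 8,8,8,8,8,8,8,8,8,8,8,8,8,8,8,8,8,8,8,8,8,8,8,8,8,8,8,8,8,8,8,8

steps = 24; useful = 528; efficiency = 528/768 = 11/16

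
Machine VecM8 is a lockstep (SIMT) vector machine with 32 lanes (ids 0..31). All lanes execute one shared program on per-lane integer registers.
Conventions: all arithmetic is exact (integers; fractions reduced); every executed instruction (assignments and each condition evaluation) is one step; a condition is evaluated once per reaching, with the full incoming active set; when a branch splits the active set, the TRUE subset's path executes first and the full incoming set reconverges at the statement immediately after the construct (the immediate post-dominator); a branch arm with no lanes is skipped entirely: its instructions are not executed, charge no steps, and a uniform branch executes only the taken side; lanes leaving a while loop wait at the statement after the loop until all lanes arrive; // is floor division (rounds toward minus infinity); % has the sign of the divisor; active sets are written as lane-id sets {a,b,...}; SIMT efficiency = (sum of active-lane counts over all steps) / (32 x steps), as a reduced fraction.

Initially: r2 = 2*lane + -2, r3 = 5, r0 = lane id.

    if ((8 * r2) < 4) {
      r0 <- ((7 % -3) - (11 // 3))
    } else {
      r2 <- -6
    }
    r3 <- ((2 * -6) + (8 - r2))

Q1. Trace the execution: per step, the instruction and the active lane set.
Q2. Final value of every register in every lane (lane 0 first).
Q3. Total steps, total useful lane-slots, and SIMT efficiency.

step 0: eval ((8 * r2) < 4)          {0,1,2,3,4,5,6,7,8,9,10,11,12,13,14,15,16,17,18,19,20,21,22,23,24,25,26,27,28,29,30,31}
step 1: r0 <- ((7 % -3) - (11 // 3)) {0,1}
step 2: r2 <- -6                     {2,3,4,5,6,7,8,9,10,11,12,13,14,15,16,17,18,19,20,21,22,23,24,25,26,27,28,29,30,31}
step 3: r3 <- ((2 * -6) + (8 - r2))  {0,1,2,3,4,5,6,7,8,9,10,11,12,13,14,15,16,17,18,19,20,21,22,23,24,25,26,27,28,29,30,31}

Answer: 4 steps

r2: -2,0,-6,-6,-6,-6,-6,-6,-6,-6,-6,-6,-6,-6,-6,-6,-6,-6,-6,-6,-6,-6,-6,-6,-6,-6,-6,-6,-6,-6,-6,-6
r3: -2,-4,2,2,2,2,2,2,2,2,2,2,2,2,2,2,2,2,2,2,2,2,2,2,2,2,2,2,2,2,2,2
r0: -5,-5,2,3,4,5,6,7,8,9,10,11,12,13,14,15,16,17,18,19,20,21,22,23,24,25,26,27,28,29,30,31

steps = 4; useful = 96; efficiency = 96/128 = 3/4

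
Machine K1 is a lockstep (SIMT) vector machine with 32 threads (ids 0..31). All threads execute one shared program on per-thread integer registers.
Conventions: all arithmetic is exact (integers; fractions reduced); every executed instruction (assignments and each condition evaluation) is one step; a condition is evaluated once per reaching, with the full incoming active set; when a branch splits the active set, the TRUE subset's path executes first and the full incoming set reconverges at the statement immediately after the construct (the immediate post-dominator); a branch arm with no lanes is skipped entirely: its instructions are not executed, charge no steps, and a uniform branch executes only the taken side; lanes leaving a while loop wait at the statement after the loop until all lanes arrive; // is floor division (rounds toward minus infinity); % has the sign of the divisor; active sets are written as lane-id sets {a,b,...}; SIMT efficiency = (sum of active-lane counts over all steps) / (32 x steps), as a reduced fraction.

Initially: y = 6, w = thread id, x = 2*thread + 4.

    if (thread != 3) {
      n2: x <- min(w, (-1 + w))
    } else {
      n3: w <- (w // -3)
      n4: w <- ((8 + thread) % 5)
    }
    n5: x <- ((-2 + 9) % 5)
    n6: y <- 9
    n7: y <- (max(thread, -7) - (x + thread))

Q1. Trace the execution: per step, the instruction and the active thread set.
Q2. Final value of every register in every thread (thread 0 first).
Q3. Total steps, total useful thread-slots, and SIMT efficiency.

step 0: eval (thread != 3)           {0,1,2,3,4,5,6,7,8,9,10,11,12,13,14,15,16,17,18,19,20,21,22,23,24,25,26,27,28,29,30,31}
step 1: x <- min(w, (-1 + w))        {0,1,2,4,5,6,7,8,9,10,11,12,13,14,15,16,17,18,19,20,21,22,23,24,25,26,27,28,29,30,31}
step 2: w <- (w // -3)               {3}
step 3: w <- ((8 + thread) % 5)      {3}
step 4: x <- ((-2 + 9) % 5)          {0,1,2,3,4,5,6,7,8,9,10,11,12,13,14,15,16,17,18,19,20,21,22,23,24,25,26,27,28,29,30,31}
step 5: y <- 9                       {0,1,2,3,4,5,6,7,8,9,10,11,12,13,14,15,16,17,18,19,20,21,22,23,24,25,26,27,28,29,30,31}
step 6: y <- (max(thread, -7) - (x + thread)) {0,1,2,3,4,5,6,7,8,9,10,11,12,13,14,15,16,17,18,19,20,21,22,23,24,25,26,27,28,29,30,31}

Answer: 7 steps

y: -2,-2,-2,-2,-2,-2,-2,-2,-2,-2,-2,-2,-2,-2,-2,-2,-2,-2,-2,-2,-2,-2,-2,-2,-2,-2,-2,-2,-2,-2,-2,-2
w: 0,1,2,1,4,5,6,7,8,9,10,11,12,13,14,15,16,17,18,19,20,21,22,23,24,25,26,27,28,29,30,31
x: 2,2,2,2,2,2,2,2,2,2,2,2,2,2,2,2,2,2,2,2,2,2,2,2,2,2,2,2,2,2,2,2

steps = 7; useful = 161; efficiency = 161/224 = 23/32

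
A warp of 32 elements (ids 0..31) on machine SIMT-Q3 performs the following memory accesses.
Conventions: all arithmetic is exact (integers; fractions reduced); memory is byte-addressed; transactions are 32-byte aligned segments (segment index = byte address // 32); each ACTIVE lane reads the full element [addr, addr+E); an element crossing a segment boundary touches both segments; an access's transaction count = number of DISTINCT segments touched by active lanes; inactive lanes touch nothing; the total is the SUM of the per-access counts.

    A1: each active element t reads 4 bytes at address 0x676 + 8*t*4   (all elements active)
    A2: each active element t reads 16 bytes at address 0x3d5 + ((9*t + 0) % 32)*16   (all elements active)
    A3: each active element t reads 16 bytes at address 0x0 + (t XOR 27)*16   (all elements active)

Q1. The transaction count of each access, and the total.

A1: 32 transactions
A2: 17 transactions
A3: 16 transactions

Answer: 32,17,16; total 65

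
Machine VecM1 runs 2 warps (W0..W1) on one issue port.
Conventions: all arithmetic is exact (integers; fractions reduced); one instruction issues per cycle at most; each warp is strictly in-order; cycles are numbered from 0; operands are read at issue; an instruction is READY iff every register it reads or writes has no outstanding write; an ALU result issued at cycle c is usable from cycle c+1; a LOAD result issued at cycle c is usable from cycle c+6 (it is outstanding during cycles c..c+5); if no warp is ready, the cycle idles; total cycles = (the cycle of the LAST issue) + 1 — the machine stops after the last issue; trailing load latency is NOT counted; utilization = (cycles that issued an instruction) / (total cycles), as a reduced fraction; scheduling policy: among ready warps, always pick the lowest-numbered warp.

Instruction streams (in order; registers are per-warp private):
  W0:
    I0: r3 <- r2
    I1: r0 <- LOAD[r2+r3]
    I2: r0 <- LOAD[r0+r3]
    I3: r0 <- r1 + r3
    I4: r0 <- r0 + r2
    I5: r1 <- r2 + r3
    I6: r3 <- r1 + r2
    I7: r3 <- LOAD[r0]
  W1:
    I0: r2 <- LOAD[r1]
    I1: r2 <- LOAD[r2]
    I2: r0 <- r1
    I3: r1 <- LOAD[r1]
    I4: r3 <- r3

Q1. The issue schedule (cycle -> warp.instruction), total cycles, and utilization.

cycle 0: W0.I0
cycle 1: W0.I1
cycle 2: W1.I0
cycle 3: idle
cycle 4: idle
cycle 5: idle
cycle 6: idle
cycle 7: W0.I2
cycle 8: W1.I1
cycle 9: W1.I2
cycle 10: W1.I3
cycle 11: W1.I4
cycle 12: idle
cycle 13: W0.I3
cycle 14: W0.I4
cycle 15: W0.I5
cycle 16: W0.I6
cycle 17: W0.I7

Answer: 18 cycles, utilization 13/18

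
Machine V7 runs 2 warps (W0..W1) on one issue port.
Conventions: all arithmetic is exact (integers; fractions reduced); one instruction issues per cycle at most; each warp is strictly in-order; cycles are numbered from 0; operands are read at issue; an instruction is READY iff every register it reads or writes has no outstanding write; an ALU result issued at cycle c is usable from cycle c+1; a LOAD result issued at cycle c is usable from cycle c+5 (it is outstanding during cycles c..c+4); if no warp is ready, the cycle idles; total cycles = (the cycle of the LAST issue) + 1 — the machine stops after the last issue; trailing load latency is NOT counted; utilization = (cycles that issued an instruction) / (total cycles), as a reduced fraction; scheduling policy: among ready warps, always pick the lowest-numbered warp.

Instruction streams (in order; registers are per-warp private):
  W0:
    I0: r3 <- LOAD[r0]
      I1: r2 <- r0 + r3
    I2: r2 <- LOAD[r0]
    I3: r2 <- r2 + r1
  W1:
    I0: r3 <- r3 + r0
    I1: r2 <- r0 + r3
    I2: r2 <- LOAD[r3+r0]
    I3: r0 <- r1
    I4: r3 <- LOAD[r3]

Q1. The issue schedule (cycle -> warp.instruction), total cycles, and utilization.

cycle 0: W0.I0
cycle 1: W1.I0
cycle 2: W1.I1
cycle 3: W1.I2
cycle 4: W1.I3
cycle 5: W0.I1
cycle 6: W0.I2
cycle 7: W1.I4
cycle 8: idle
cycle 9: idle
cycle 10: idle
cycle 11: W0.I3

Answer: 12 cycles, utilization 3/4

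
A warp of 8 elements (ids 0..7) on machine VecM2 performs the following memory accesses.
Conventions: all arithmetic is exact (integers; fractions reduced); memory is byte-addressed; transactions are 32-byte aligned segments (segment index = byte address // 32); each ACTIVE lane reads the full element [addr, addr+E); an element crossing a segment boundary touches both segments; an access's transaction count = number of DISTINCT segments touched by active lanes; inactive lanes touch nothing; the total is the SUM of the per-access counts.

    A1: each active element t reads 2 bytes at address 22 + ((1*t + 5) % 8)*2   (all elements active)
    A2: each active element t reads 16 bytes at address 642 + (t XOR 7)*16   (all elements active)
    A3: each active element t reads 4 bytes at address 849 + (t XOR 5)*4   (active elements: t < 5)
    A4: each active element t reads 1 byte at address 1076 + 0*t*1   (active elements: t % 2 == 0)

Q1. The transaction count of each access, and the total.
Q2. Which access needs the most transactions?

A1: 2 transactions
A2: 5 transactions
A3: 2 transactions
A4: 1 transaction

Answer: 2,5,2,1; total 10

Answer: A2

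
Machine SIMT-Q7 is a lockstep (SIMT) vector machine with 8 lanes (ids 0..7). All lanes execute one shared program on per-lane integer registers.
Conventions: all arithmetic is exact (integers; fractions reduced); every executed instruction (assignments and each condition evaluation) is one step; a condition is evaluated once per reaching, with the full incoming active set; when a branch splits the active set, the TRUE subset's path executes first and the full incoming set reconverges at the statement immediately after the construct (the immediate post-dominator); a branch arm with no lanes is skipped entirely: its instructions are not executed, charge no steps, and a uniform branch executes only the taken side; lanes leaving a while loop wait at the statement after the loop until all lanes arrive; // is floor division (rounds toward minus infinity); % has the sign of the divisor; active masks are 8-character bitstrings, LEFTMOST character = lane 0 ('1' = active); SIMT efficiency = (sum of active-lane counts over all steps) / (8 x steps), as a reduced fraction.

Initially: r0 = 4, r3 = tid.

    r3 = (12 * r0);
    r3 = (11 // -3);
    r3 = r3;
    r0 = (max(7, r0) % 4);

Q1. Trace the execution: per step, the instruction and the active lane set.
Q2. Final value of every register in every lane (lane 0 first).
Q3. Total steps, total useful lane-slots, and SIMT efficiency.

step 0: r3 <- (12 * r0)              11111111
step 1: r3 <- (11 // -3)             11111111
step 2: r3 <- r3                     11111111
step 3: r0 <- (max(7, r0) % 4)       11111111

Answer: 4 steps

r0: 3,3,3,3,3,3,3,3
r3: -4,-4,-4,-4,-4,-4,-4,-4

steps = 4; useful = 32; efficiency = 32/32 = 1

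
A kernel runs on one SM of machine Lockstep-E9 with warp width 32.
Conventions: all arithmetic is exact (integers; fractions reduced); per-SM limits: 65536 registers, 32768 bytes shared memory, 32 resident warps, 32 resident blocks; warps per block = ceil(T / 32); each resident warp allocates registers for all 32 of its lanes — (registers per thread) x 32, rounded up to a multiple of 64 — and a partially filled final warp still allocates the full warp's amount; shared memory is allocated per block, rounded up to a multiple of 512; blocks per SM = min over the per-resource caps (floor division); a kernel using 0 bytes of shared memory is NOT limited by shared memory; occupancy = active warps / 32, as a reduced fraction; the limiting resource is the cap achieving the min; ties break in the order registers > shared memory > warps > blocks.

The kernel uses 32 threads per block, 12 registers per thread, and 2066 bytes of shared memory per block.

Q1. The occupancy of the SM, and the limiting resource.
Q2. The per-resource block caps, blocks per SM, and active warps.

Answer: occupancy 3/8, limited by shared memory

registers: 170 blocks
shared memory: 12 blocks
warps: 32 blocks
blocks: 32 blocks

Answer: 12 blocks, 12 active warps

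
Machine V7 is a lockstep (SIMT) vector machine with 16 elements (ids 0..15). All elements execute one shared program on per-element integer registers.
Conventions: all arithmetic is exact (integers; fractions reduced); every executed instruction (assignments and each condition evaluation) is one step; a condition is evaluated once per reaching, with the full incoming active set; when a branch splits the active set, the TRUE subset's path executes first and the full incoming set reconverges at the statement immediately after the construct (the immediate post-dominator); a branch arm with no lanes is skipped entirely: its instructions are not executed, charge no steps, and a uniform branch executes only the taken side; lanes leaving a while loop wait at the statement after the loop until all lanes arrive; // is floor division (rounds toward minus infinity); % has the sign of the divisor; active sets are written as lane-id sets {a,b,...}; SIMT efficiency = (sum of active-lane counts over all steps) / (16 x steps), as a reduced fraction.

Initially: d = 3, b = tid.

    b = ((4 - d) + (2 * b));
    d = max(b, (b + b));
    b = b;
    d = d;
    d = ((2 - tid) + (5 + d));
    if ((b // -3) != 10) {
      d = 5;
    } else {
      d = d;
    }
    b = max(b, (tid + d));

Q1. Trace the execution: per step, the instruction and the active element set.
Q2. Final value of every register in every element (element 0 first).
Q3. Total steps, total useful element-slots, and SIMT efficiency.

step 0: b <- ((4 - d) + (2 * b))     {0,1,2,3,4,5,6,7,8,9,10,11,12,13,14,15}
step 1: d <- max(b, (b + b))         {0,1,2,3,4,5,6,7,8,9,10,11,12,13,14,15}
step 2: b <- b                       {0,1,2,3,4,5,6,7,8,9,10,11,12,13,14,15}
step 3: d <- d                       {0,1,2,3,4,5,6,7,8,9,10,11,12,13,14,15}
step 4: d <- ((2 - tid) + (5 + d))   {0,1,2,3,4,5,6,7,8,9,10,11,12,13,14,15}
step 5: eval ((b // -3) != 10)       {0,1,2,3,4,5,6,7,8,9,10,11,12,13,14,15}
step 6: d <- 5                       {0,1,2,3,4,5,6,7,8,9,10,11,12,13,14,15}
step 7: b <- max(b, (tid + d))       {0,1,2,3,4,5,6,7,8,9,10,11,12,13,14,15}

Answer: 8 steps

d: 5,5,5,5,5,5,5,5,5,5,5,5,5,5,5,5
b: 5,6,7,8,9,11,13,15,17,19,21,23,25,27,29,31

steps = 8; useful = 128; efficiency = 128/128 = 1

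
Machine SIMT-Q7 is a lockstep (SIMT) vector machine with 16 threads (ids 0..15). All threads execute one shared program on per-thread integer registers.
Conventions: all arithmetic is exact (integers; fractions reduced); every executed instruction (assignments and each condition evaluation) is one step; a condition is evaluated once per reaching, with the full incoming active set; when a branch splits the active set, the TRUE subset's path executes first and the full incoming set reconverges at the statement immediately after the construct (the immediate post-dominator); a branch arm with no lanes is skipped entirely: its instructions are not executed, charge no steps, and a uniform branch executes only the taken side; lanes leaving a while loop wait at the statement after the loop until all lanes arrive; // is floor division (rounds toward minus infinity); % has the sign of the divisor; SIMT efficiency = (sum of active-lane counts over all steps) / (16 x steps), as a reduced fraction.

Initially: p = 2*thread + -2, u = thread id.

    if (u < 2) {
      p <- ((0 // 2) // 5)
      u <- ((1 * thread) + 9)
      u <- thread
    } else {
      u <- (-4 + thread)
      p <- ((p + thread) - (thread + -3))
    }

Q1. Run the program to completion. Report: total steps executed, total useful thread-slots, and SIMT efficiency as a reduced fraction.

Answer: 6 steps, 50 useful, 25/48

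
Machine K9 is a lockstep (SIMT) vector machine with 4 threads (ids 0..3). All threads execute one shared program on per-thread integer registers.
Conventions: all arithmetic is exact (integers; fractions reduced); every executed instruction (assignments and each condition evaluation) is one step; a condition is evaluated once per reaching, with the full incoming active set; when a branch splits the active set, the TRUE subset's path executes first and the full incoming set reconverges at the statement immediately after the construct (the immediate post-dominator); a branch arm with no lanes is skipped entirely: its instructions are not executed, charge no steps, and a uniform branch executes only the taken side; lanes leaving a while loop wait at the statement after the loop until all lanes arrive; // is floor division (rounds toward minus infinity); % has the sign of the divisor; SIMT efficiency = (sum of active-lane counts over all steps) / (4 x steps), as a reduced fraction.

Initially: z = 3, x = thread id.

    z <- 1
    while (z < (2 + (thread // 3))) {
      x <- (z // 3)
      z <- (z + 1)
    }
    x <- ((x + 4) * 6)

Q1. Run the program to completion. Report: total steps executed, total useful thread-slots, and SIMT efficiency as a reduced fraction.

Answer: 9 steps, 27 useful, 3/4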